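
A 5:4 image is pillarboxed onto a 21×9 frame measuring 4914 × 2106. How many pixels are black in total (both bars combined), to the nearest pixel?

4804839 pixels

5:4 (1.250) < 21×9 (2.333), so the image fills the height.
That makes the image 2632.5000 px wide (2106 × 5/4).
4914 − 2632.5000 = 2281.5000 px of bars.
That's 2281.5000 × 2106 ≈ 4804839 black pixels.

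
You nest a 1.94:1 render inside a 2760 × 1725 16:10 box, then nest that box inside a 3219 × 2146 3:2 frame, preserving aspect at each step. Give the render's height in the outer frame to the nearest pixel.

Inside the 2760×1725 canvas the render is width-limited at 2760.00 × 1422.68.
16:10 in 3219×2146: fills the width, so the intermediate becomes 3219.00 × 2011.88 — a scale of ×1.1663.
Applying the same ×1.1663: 1422.68 → 1659.28.

1659 px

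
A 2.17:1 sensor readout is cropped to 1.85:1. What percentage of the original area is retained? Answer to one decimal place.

The height stays; only width is cut (since 1.85:1 is narrower than 2.17:1).
Area ratio = (1.850)/(2.170) = 85.25% retained.

85.3%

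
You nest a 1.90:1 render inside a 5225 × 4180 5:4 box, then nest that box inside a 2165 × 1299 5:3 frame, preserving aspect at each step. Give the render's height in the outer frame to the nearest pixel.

First fit — 1.90:1 into 5225×4180 spans the width: 5225.00 × 2750.00.
The 5:4 canvas is height-limited in 2165×1299, giving 1623.75 × 1299.00; scale factor 0.3108.
Applying the same ×0.3108: 2750.00 → 854.61.

855 px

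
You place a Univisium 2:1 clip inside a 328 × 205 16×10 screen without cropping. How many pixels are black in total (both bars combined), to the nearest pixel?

Since 2.000 > 1.600, the clip is width-limited.
The clip is 328 × 1/2 ≈ 164.0000 px tall.
Black = 205 − 164.0000 = 41.0000 px.
Bar area = 41.0000 × 328 ≈ 13448 px.

13448 pixels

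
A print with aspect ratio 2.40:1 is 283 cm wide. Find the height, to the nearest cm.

118 cm

283 / 2.400 = 117.92.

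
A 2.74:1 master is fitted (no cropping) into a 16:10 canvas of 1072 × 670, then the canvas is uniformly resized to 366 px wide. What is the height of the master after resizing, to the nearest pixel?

134 px

At 1072×670 the master is width-limited, so height = 1072 / 2.740 ≈ 391.24 px.
Scaling 1072 → 366 is ×0.3414, so the height becomes 391.24 × 0.3414 ≈ 133.58 px.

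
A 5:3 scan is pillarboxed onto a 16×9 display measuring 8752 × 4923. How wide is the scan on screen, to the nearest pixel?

8205 px

5:3 is narrower than 16×9, so it spans the full height.
That makes the image 8205.00 px wide (4923 × 5/3).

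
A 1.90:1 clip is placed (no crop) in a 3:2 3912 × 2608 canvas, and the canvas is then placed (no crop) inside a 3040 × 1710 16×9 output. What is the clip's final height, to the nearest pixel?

1350 px

First fit — 1.90:1 into 3912×2608 spans the width: 3912.00 × 2058.95.
3:2 in 3040×1710: fills the height, so the intermediate becomes 2565.00 × 1710.00 — a scale of ×0.6557.
Applying the same ×0.6557: 2058.95 → 1350.00.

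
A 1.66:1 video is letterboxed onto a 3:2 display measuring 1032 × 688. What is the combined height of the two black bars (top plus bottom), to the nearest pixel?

1.66:1 is wider than 3:2, so it spans the full width.
Content height = 1032 / 1.660 ≈ 621.69 px.
Leftover height: 688 − 621.69 = 66.31 px.

66 px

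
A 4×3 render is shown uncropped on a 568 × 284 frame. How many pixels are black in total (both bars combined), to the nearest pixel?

53771 pixels

Since 1.333 < 2.000, the render is height-limited.
That makes the image 378.6667 px wide (284 × 4/3).
568 − 378.6667 = 189.3333 px of bars.
Bar area = 189.3333 × 284 ≈ 53771 px.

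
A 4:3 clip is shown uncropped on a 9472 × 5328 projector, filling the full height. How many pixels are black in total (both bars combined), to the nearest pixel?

12616704 pixels

The clip is 5328 × 4/3 ≈ 7104.0000 px wide.
Leftover width: 9472 − 7104.0000 = 2368.0000 px.
Bar area = 2368.0000 × 5328 ≈ 12616704 px.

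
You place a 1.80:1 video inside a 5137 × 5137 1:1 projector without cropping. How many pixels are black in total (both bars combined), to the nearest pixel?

11728342 pixels

Since 1.800 > 1.000, the video is width-limited.
The video is 5137 / 1.800 ≈ 2853.8889 px tall.
Leftover height: 5137 − 2853.8889 = 2283.1111 px.
Bar area = 2283.1111 × 5137 ≈ 11728342 px.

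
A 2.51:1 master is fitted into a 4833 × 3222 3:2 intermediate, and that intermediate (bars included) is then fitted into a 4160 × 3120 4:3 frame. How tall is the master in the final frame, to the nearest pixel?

Inside the 4833×3222 canvas the master is width-limited at 4833.00 × 1925.50.
3:2 in 4160×3120: fills the width, so the intermediate becomes 4160.00 × 2773.33 — a scale of ×0.8607.
So the master's height is 1925.50 × 0.8607 ≈ 1657.37.

1657 px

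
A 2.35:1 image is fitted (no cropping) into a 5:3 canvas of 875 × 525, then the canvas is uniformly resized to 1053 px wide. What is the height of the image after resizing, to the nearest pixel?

448 px

Fitted into 875×525, the image spans the width; its height is 875 / 2.350 ≈ 372.34 px.
Scaling 875 → 1053 is ×1.2034, so the height becomes 372.34 × 1.2034 ≈ 448.09 px.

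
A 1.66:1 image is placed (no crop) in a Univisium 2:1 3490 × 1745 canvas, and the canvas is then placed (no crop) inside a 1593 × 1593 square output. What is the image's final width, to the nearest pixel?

1322 px

Inside the 3490×1745 canvas the image is height-limited at 2896.70 × 1745.00.
Univisium 2:1 in 1593×1593: fills the width, so the intermediate becomes 1593.00 × 796.50 — a scale of ×0.4564.
The image scales with it: width 2896.70 × 0.4564 ≈ 1322.19.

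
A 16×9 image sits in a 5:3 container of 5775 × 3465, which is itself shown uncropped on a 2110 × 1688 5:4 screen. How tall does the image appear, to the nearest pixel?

Inside the 5775×3465 canvas the image is width-limited at 5775.00 × 3248.44.
5:3 in 2110×1688: fills the width, so the intermediate becomes 2110.00 × 1266.00 — a scale of ×0.3654.
So the image's height is 3248.44 × 0.3654 ≈ 1186.88.

1187 px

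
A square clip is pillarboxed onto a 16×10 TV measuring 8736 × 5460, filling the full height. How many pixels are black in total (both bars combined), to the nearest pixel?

17886960 pixels

The clip is 5460 × 1/1 ≈ 5460.0000 px wide.
Leftover width: 8736 − 5460.0000 = 3276.0000 px.
Bar area = 3276.0000 × 5460 ≈ 17886960 px.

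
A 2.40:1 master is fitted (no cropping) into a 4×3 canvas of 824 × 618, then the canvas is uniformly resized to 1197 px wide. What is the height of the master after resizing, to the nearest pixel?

499 px

In the 824×618 frame the master fills the width: height = 824 / 2.400 ≈ 343.33 px.
Scaling 824 → 1197 is ×1.4527, so the height becomes 343.33 × 1.4527 ≈ 498.75 px.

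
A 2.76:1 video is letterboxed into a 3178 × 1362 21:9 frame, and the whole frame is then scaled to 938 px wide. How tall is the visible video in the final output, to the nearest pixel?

At 3178×1362 the video is width-limited, so height = 3178 / 2.760 ≈ 1151.45 px.
Resizing to 938 px wide multiplies everything by 0.2952: 1151.45 → 339.86 px.

340 px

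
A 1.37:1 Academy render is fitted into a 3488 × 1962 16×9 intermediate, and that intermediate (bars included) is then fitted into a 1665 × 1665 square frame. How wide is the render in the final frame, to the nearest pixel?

1283 px

First fit — 1.37:1 Academy into 3488×1962 spans the height: 2687.94 × 1962.00.
Second fit — the 16×9 canvas into 1665×1665 spans the width: 1665.00 × 936.56 (×0.4774 from 3488×1962).
The render scales with it: width 2687.94 × 0.4774 ≈ 1283.09.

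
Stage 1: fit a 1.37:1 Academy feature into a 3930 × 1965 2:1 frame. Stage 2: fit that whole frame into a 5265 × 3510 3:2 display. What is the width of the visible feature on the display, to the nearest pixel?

3607 px

1.37:1 Academy in 3930×1965: fills the height, so the feature is 2692.05 × 1965.00.
Second fit — the 2:1 canvas into 5265×3510 spans the width: 5265.00 × 2632.50 (×1.3397 from 3930×1965).
So the feature's width is 2692.05 × 1.3397 ≈ 3606.53.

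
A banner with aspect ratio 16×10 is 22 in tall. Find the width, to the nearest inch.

35 in

Width = 22·16/10 = 35.20.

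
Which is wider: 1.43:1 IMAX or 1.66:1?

1.43 and 1.66; 1.66 > 1.43.

1.66:1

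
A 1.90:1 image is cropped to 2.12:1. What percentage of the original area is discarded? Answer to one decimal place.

2.12:1 is wider than 1.90:1, so the crop keeps the full width and trims the height.
(1.900)/(2.120) ≈ 0.896 of the area survives, leaving 10.38% discarded.

10.4%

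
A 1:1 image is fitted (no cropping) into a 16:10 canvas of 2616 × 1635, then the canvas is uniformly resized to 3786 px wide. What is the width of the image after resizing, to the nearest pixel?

2366 px

In the 2616×1635 frame the image fills the height: width = 1635 × 1/1 ≈ 1635.00 px.
The frame scales by 3786/2616 = 1.4472; 1635.00 × 1.4472 ≈ 2366.25 px.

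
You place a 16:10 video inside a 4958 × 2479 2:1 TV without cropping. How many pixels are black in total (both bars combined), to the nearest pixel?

2458176 pixels

16:10 (1.600) < 2:1 (2.000), so the video fills the height.
Content width = 2479 × 16/10 ≈ 3966.4000 px.
Leftover width: 4958 − 3966.4000 = 991.6000 px.
Across the 2479-px span: 991.6000 × 2479 ≈ 2458176 px.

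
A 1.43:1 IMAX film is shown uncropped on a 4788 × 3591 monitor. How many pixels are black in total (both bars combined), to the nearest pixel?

1162279 pixels

1.43:1 IMAX is wider than 4×3, so it spans the full width.
The film is 4788 / 1.430 ≈ 3348.2517 px tall.
Leftover height: 3591 − 3348.2517 = 242.7483 px.
Bar area = 242.7483 × 4788 ≈ 1162279 px.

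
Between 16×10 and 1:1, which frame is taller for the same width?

16×10 = 1.6 and 1; 1.6 > 1. The smaller width-to-height ratio is the taller frame.

1:1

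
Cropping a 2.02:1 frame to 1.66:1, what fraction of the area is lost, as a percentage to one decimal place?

17.8%

The height stays; only width is cut (since 1.66:1 is narrower than 2.02:1).
Fraction kept = (1.660)/(2.020) ≈ 82.18%, so 17.82% is lost.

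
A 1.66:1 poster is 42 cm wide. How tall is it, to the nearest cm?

25 cm

Height = 42 / 1.660 = 25.30.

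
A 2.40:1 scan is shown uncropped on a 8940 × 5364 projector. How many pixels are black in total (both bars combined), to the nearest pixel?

2.40:1 (2.400) > 5:3 (1.667), so the scan fills the width.
Content height = 8940 / 2.400 ≈ 3725.0000 px.
Black = 5364 − 3725.0000 = 1639.0000 px.
Across the 8940-px span: 1639.0000 × 8940 ≈ 14652660 px.

14652660 pixels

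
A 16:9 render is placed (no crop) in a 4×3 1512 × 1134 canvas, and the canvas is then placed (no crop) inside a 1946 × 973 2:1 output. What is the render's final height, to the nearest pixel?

16:9 in 1512×1134: fills the width, so the render is 1512.00 × 850.50.
Second fit — the 4×3 canvas into 1946×973 spans the height: 1297.33 × 973.00 (×0.8580 from 1512×1134).
The render scales with it: height 850.50 × 0.8580 ≈ 729.75.

730 px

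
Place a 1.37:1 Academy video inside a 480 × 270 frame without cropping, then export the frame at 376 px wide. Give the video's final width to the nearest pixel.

In the 480×270 frame the video fills the height: width = 270 × 1.370 ≈ 369.90 px.
The frame scales by 376/480 = 0.7833; 369.90 × 0.7833 ≈ 289.75 px.

290 px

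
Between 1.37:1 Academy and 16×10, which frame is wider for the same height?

1.37 and 16×10 = 1.6; 1.6 > 1.37.

16×10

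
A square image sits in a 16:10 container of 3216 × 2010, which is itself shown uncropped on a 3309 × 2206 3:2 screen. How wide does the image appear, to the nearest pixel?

2068 px

square in 3216×2010: fills the height, so the image is 2010.00 × 2010.00.
16:10 in 3309×2206: fills the width, so the intermediate becomes 3309.00 × 2068.12 — a scale of ×1.0289.
So the image's width is 2010.00 × 1.0289 ≈ 2068.12.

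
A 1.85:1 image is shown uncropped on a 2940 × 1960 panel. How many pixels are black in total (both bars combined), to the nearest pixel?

1.85:1 (1.850) > 3:2 (1.500), so the image fills the width.
Content height = 2940 / 1.850 ≈ 1589.1892 px.
1960 − 1589.1892 = 370.8108 px of bars.
Across the 2940-px span: 370.8108 × 2940 ≈ 1090184 px.

1090184 pixels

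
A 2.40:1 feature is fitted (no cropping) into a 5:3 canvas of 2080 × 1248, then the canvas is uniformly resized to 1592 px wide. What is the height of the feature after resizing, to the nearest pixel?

In the 2080×1248 frame the feature fills the width: height = 2080 / 2.400 ≈ 866.67 px.
The frame scales by 1592/2080 = 0.7654; 866.67 × 0.7654 ≈ 663.33 px.

663 px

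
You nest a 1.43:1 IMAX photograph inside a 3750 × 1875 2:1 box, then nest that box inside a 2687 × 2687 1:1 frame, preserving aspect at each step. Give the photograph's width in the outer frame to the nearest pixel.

1.43:1 IMAX in 3750×1875: fills the height, so the photograph is 2681.25 × 1875.00.
Second fit — the 2:1 canvas into 2687×2687 spans the width: 2687.00 × 1343.50 (×0.7165 from 3750×1875).
The photograph scales with it: width 2681.25 × 0.7165 ≈ 1921.20.

1921 px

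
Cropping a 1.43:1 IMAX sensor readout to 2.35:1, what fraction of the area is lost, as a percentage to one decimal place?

2.35:1 is wider than 1.43:1 IMAX, so the crop keeps the full width and trims the height.
Fraction kept = (1.430)/(2.350) ≈ 60.85%, so 39.15% is lost.

39.1%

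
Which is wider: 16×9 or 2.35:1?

2.35:1

16×9 = 1.778 and 2.35; 2.35 > 1.778.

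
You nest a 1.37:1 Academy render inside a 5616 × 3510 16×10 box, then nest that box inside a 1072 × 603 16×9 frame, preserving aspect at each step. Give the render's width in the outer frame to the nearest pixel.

826 px

1.37:1 Academy in 5616×3510: fills the height, so the render is 4808.70 × 3510.00.
Second fit — the 16×10 canvas into 1072×603 spans the height: 964.80 × 603.00 (×0.1718 from 5616×3510).
The render scales with it: width 4808.70 × 0.1718 ≈ 826.11.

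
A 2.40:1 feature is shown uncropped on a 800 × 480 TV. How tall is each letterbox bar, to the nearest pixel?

Since 2.400 > 1.667, the feature is width-limited.
The feature is 800 / 2.400 ≈ 333.33 px tall.
480 − 333.33 = 146.67 px of bars (73.33 each).

73 px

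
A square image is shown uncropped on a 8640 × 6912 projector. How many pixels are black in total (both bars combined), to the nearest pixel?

square (1.000) < 5:4 (1.250), so the image fills the height.
The image is 6912 × 1/1 ≈ 6912.0000 px wide.
8640 − 6912.0000 = 1728.0000 px of bars.
Bar area = 1728.0000 × 6912 ≈ 11943936 px.

11943936 pixels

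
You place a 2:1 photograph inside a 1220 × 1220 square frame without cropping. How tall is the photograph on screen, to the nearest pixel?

Since 2.000 > 1.000, the photograph is width-limited.
Content height = 1220 × 1/2 ≈ 610.00 px.

610 px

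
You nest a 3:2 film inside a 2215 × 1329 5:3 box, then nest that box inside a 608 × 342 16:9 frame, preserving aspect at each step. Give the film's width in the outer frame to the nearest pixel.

513 px

3:2 in 2215×1329: fills the height, so the film is 1993.50 × 1329.00.
5:3 in 608×342: fills the height, so the intermediate becomes 570.00 × 342.00 — a scale of ×0.2573.
The film scales with it: width 1993.50 × 0.2573 ≈ 513.00.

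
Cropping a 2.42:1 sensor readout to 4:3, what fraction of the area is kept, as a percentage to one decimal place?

4:3 is narrower than 2.42:1, so the crop keeps the full height and trims the width.
(1.333)/(2.420) ≈ 0.551 of the area survives.

55.1%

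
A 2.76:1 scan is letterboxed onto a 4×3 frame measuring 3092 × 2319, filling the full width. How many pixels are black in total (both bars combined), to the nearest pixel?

Content height = 3092 / 2.760 ≈ 1120.2899 px.
Black = 2319 − 1120.2899 = 1198.7101 px.
That's 1198.7101 × 3092 ≈ 3706412 black pixels.

3706412 pixels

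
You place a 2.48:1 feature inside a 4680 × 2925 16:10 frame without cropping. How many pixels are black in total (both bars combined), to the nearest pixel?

2.48:1 (2.480) > 16:10 (1.600), so the feature fills the width.
The feature is 4680 / 2.480 ≈ 1887.0968 px tall.
Leftover height: 2925 − 1887.0968 = 1037.9032 px.
That's 1037.9032 × 4680 ≈ 4857387 black pixels.

4857387 pixels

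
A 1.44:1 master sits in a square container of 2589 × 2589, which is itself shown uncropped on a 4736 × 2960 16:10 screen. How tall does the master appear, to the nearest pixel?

First fit — 1.44:1 into 2589×2589 spans the width: 2589.00 × 1797.92.
Second fit — the square canvas into 4736×2960 spans the height: 2960.00 × 2960.00 (×1.1433 from 2589×2589).
The master scales with it: height 1797.92 × 1.1433 ≈ 2055.56.

2056 px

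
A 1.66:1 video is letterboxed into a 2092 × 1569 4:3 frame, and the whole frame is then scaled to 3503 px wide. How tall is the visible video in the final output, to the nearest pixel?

2110 px

Fitted into 2092×1569, the video spans the width; its height is 2092 / 1.660 ≈ 1260.24 px.
Scaling 2092 → 3503 is ×1.6745, so the height becomes 1260.24 × 1.6745 ≈ 2110.24 px.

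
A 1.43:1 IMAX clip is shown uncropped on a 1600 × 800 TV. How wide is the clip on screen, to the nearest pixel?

1144 px

1.43:1 IMAX is narrower than Univisium 2:1, so it spans the full height.
The clip is 800 × 1.430 ≈ 1144.00 px wide.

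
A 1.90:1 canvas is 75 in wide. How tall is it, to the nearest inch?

Height = 75 / 1.900 = 39.47.

39 in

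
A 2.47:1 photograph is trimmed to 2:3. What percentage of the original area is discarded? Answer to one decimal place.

Going from 2.47:1 to 2:3 means cutting width while keeping height.
Fraction kept = (0.667)/(2.470) ≈ 26.99%, so 73.01% is lost.

73.0%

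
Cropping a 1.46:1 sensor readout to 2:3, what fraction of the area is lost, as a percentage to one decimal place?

The height stays; only width is cut (since 2:3 is narrower than 1.46:1).
Area ratio = (0.667)/(1.460) = 45.66%; the remaining 54.34% is cropped out.

54.3%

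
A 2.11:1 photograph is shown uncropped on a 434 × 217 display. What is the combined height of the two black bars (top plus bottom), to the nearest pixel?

11 px

2.11:1 is wider than Univisium 2:1, so it spans the full width.
That makes the image 205.69 px tall (434 / 2.110).
217 − 205.69 = 11.31 px of bars.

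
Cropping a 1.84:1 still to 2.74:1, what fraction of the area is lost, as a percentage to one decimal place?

32.8%

2.74:1 is wider than 1.84:1, so the crop keeps the full width and trims the height.
Fraction kept = (1.840)/(2.740) ≈ 67.15%, so 32.85% is lost.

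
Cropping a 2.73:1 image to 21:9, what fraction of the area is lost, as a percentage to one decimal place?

14.5%

21:9 is narrower than 2.73:1, so the crop keeps the full height and trims the width.
(2.333)/(2.730) ≈ 0.855 of the area survives, leaving 14.53% discarded.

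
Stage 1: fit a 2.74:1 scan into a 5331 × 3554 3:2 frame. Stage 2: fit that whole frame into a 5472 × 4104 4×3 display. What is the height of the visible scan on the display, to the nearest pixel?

2.74:1 in 5331×3554: fills the width, so the scan is 5331.00 × 1945.62.
3:2 in 5472×4104: fills the width, so the intermediate becomes 5472.00 × 3648.00 — a scale of ×1.0264.
Applying the same ×1.0264: 1945.62 → 1997.08.

1997 px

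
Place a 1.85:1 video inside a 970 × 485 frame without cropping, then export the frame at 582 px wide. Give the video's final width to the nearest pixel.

538 px

At 970×485 the video is height-limited, so width = 485 × 1.850 ≈ 897.25 px.
The frame scales by 582/970 = 0.6000; 897.25 × 0.6000 ≈ 538.35 px.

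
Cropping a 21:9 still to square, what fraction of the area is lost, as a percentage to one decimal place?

57.1%

square is narrower than 21:9, so the crop keeps the full height and trims the width.
Fraction kept = (1.000)/(2.333) ≈ 42.86%, so 57.14% is lost.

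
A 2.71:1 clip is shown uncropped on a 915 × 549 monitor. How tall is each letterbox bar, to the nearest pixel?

106 px

2.71:1 is wider than 5:3, so it spans the full width.
Content height = 915 / 2.710 ≈ 337.64 px.
Black = 549 − 337.64 = 211.36 px, or 105.68 per bar.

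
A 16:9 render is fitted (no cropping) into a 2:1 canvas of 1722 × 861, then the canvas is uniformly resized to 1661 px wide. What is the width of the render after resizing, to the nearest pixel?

1476 px

In the 1722×861 frame the render fills the height: width = 861 × 16/9 ≈ 1530.67 px.
Resizing to 1661 px wide multiplies everything by 0.9646: 1530.67 → 1476.44 px.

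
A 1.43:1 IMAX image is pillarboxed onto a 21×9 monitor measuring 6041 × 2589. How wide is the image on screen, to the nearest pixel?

3702 px

1.43:1 IMAX (1.430) < 21×9 (2.333), so the image fills the height.
That makes the image 3702.27 px wide (2589 × 1.430).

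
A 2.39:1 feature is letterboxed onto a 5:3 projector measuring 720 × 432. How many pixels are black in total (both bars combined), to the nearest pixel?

94136 pixels

2.39:1 is wider than 5:3, so it spans the full width.
That makes the image 301.2552 px tall (720 / 2.390).
Black = 432 − 301.2552 = 130.7448 px.
Across the 720-px span: 130.7448 × 720 ≈ 94136 px.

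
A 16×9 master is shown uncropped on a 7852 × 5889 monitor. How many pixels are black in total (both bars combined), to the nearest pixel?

16×9 is wider than 4×3, so it spans the full width.
Content height = 7852 × 9/16 ≈ 4416.7500 px.
Leftover height: 5889 − 4416.7500 = 1472.2500 px.
Bar area = 1472.2500 × 7852 ≈ 11560107 px.

11560107 pixels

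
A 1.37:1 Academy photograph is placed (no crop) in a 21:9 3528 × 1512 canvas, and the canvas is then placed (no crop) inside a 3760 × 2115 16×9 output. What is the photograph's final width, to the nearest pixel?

2208 px

First fit — 1.37:1 Academy into 3528×1512 spans the height: 2071.44 × 1512.00.
21:9 in 3760×2115: fills the width, so the intermediate becomes 3760.00 × 1611.43 — a scale of ×1.0658.
So the photograph's width is 2071.44 × 1.0658 ≈ 2207.66.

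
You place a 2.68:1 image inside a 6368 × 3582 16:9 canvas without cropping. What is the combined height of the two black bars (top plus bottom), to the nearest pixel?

1206 px

Since 2.680 > 1.778, the image is width-limited.
Content height = 6368 / 2.680 ≈ 2376.12 px.
Leftover height: 3582 − 2376.12 = 1205.88 px.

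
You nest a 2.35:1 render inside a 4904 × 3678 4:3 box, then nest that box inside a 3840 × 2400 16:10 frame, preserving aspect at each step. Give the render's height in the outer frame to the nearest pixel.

1362 px

2.35:1 in 4904×3678: fills the width, so the render is 4904.00 × 2086.81.
The 4:3 canvas is height-limited in 3840×2400, giving 3200.00 × 2400.00; scale factor 0.6525.
The render scales with it: height 2086.81 × 0.6525 ≈ 1361.70.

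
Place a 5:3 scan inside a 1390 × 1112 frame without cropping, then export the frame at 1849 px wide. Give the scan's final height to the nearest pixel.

1109 px

At 1390×1112 the scan is width-limited, so height = 1390 × 3/5 ≈ 834.00 px.
Resizing to 1849 px wide multiplies everything by 1.3302: 834.00 → 1109.40 px.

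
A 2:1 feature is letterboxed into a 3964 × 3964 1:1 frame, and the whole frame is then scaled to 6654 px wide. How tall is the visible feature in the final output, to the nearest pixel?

At 3964×3964 the feature is width-limited, so height = 3964 × 1/2 ≈ 1982.00 px.
The frame scales by 6654/3964 = 1.6786; 1982.00 × 1.6786 ≈ 3327.00 px.

3327 px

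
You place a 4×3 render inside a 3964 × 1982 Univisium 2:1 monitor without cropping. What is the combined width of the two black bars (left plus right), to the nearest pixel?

Since 1.333 < 2.000, the render is height-limited.
The render is 1982 × 4/3 ≈ 2642.67 px wide.
3964 − 2642.67 = 1321.33 px of bars.

1321 px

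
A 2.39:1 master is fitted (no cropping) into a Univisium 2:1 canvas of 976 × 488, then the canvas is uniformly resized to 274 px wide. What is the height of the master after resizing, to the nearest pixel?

Fitted into 976×488, the master spans the width; its height is 976 / 2.390 ≈ 408.37 px.
Scaling 976 → 274 is ×0.2807, so the height becomes 408.37 × 0.2807 ≈ 114.64 px.

115 px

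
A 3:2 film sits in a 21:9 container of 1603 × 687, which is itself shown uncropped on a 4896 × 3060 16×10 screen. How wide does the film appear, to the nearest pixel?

3147 px

First fit — 3:2 into 1603×687 spans the height: 1030.50 × 687.00.
Second fit — the 21:9 canvas into 4896×3060 spans the width: 4896.00 × 2098.29 (×3.0543 from 1603×687).
Applying the same ×3.0543: 1030.50 → 3147.43.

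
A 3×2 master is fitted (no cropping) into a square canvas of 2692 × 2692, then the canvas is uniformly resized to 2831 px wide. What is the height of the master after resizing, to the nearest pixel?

At 2692×2692 the master is width-limited, so height = 2692 × 2/3 ≈ 1794.67 px.
Resizing to 2831 px wide multiplies everything by 1.0516: 1794.67 → 1887.33 px.

1887 px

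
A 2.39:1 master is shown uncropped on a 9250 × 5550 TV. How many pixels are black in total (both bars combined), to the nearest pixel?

2.39:1 (2.390) > 5:3 (1.667), so the master fills the width.
That makes the image 3870.2929 px tall (9250 / 2.390).
Leftover height: 5550 − 3870.2929 = 1679.7071 px.
Bar area = 1679.7071 × 9250 ≈ 15537291 px.

15537291 pixels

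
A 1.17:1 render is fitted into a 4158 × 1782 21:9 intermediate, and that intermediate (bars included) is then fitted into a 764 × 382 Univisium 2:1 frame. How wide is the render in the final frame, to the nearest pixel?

383 px

Inside the 4158×1782 canvas the render is height-limited at 2084.94 × 1782.00.
Second fit — the 21:9 canvas into 764×382 spans the width: 764.00 × 327.43 (×0.1837 from 4158×1782).
Applying the same ×0.1837: 2084.94 → 383.09.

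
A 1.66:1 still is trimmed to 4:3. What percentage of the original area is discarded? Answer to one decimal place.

Going from 1.66:1 to 4:3 means cutting width while keeping height.
(1.333)/(1.660) ≈ 0.803 of the area survives, leaving 19.68% discarded.

19.7%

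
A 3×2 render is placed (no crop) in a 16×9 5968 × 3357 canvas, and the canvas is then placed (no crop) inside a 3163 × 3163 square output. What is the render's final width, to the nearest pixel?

2669 px

3×2 in 5968×3357: fills the height, so the render is 5035.50 × 3357.00.
Second fit — the 16×9 canvas into 3163×3163 spans the width: 3163.00 × 1779.19 (×0.5300 from 5968×3357).
The render scales with it: width 5035.50 × 0.5300 ≈ 2668.78.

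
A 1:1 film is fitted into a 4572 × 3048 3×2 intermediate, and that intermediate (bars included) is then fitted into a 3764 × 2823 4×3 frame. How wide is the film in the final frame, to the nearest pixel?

1:1 in 4572×3048: fills the height, so the film is 3048.00 × 3048.00.
3×2 in 3764×2823: fills the width, so the intermediate becomes 3764.00 × 2509.33 — a scale of ×0.8233.
So the film's width is 3048.00 × 0.8233 ≈ 2509.33.

2509 px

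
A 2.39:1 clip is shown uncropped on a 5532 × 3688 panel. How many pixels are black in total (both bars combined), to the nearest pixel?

Since 2.390 > 1.500, the clip is width-limited.
That makes the image 2314.6444 px tall (5532 / 2.390).
Leftover height: 3688 − 2314.6444 = 1373.3556 px.
That's 1373.3556 × 5532 ≈ 7597403 black pixels.

7597403 pixels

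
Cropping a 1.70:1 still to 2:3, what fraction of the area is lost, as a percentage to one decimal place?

2:3 is narrower than 1.70:1, so the crop keeps the full height and trims the width.
(0.667)/(1.700) ≈ 0.392 of the area survives, leaving 60.78% discarded.

60.8%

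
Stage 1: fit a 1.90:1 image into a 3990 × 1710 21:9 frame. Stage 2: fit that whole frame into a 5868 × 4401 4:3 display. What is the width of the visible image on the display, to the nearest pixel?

1.90:1 in 3990×1710: fills the height, so the image is 3249.00 × 1710.00.
The 21:9 canvas is width-limited in 5868×4401, giving 5868.00 × 2514.86; scale factor 1.4707.
Applying the same ×1.4707: 3249.00 → 4778.23.

4778 px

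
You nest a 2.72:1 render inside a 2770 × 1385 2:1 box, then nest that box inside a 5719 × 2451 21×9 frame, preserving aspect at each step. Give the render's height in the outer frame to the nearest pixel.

2.72:1 in 2770×1385: fills the width, so the render is 2770.00 × 1018.38.
The 2:1 canvas is height-limited in 5719×2451, giving 4902.00 × 2451.00; scale factor 1.7697.
The render scales with it: height 1018.38 × 1.7697 ≈ 1802.21.

1802 px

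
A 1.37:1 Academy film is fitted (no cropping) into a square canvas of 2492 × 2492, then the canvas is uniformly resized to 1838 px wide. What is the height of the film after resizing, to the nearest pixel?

At 2492×2492 the film is width-limited, so height = 2492 / 1.370 ≈ 1818.98 px.
Scaling 2492 → 1838 is ×0.7376, so the height becomes 1818.98 × 0.7376 ≈ 1341.61 px.

1342 px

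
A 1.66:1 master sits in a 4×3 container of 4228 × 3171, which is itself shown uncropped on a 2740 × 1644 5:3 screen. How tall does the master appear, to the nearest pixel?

Inside the 4228×3171 canvas the master is width-limited at 4228.00 × 2546.99.
Second fit — the 4×3 canvas into 2740×1644 spans the height: 2192.00 × 1644.00 (×0.5184 from 4228×3171).
Applying the same ×0.5184: 2546.99 → 1320.48.

1320 px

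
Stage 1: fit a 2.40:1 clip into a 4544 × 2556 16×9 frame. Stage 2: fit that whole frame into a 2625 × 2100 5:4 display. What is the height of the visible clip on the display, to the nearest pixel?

1094 px

2.40:1 in 4544×2556: fills the width, so the clip is 4544.00 × 1893.33.
16×9 in 2625×2100: fills the width, so the intermediate becomes 2625.00 × 1476.56 — a scale of ×0.5777.
Applying the same ×0.5777: 1893.33 → 1093.75.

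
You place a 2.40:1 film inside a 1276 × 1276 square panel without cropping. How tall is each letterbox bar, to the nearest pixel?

2.40:1 is wider than square, so it spans the full width.
Content height = 1276 / 2.400 ≈ 531.67 px.
Leftover height: 1276 − 531.67 = 744.33 px → 372.17 each side.

372 px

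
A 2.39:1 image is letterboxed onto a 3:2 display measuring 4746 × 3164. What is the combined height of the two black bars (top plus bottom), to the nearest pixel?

1178 px

2.39:1 is wider than 3:2, so it spans the full width.
That makes the image 1985.77 px tall (4746 / 2.390).
Leftover height: 3164 − 1985.77 = 1178.23 px.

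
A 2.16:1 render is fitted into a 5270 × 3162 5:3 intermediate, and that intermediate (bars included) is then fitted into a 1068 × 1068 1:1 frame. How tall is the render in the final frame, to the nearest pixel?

494 px

2.16:1 in 5270×3162: fills the width, so the render is 5270.00 × 2439.81.
5:3 in 1068×1068: fills the width, so the intermediate becomes 1068.00 × 640.80 — a scale of ×0.2027.
The render scales with it: height 2439.81 × 0.2027 ≈ 494.44.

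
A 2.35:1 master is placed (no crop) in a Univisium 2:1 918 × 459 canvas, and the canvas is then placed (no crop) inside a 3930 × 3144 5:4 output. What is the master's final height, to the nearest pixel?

2.35:1 in 918×459: fills the width, so the master is 918.00 × 390.64.
Univisium 2:1 in 3930×3144: fills the width, so the intermediate becomes 3930.00 × 1965.00 — a scale of ×4.2810.
Applying the same ×4.2810: 390.64 → 1672.34.

1672 px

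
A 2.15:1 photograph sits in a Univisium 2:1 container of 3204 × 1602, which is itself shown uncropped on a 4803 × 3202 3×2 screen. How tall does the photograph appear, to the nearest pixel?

2.15:1 in 3204×1602: fills the width, so the photograph is 3204.00 × 1490.23.
Univisium 2:1 in 4803×3202: fills the width, so the intermediate becomes 4803.00 × 2401.50 — a scale of ×1.4991.
The photograph scales with it: height 1490.23 × 1.4991 ≈ 2233.95.

2234 px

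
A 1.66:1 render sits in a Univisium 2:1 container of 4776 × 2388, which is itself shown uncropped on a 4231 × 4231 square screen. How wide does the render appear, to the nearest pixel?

First fit — 1.66:1 into 4776×2388 spans the height: 3964.08 × 2388.00.
Second fit — the Univisium 2:1 canvas into 4231×4231 spans the width: 4231.00 × 2115.50 (×0.8859 from 4776×2388).
The render scales with it: width 3964.08 × 0.8859 ≈ 3511.73.

3512 px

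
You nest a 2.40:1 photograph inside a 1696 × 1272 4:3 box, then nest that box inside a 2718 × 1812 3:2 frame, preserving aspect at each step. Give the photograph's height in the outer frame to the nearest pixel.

1007 px

First fit — 2.40:1 into 1696×1272 spans the width: 1696.00 × 706.67.
Second fit — the 4:3 canvas into 2718×1812 spans the height: 2416.00 × 1812.00 (×1.4245 from 1696×1272).
So the photograph's height is 706.67 × 1.4245 ≈ 1006.67.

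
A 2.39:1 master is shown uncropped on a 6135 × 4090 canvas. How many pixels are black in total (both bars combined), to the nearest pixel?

Since 2.390 > 1.500, the master is width-limited.
Content height = 6135 / 2.390 ≈ 2566.9456 px.
Leftover height: 4090 − 2566.9456 = 1523.0544 px.
Bar area = 1523.0544 × 6135 ≈ 9343939 px.

9343939 pixels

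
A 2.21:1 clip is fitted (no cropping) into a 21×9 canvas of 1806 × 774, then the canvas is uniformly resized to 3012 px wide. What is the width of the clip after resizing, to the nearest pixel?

In the 1806×774 frame the clip fills the height: width = 774 × 2.210 ≈ 1710.54 px.
Resizing to 3012 px wide multiplies everything by 1.6678: 1710.54 → 2852.79 px.

2853 px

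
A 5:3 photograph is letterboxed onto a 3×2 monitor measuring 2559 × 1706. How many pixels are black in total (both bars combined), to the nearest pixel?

436565 pixels

5:3 is wider than 3×2, so it spans the full width.
Content height = 2559 × 3/5 ≈ 1535.4000 px.
Black = 1706 − 1535.4000 = 170.6000 px.
Across the 2559-px span: 170.6000 × 2559 ≈ 436565 px.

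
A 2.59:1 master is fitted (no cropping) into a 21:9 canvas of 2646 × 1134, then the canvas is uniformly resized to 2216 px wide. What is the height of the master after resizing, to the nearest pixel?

856 px

Fitted into 2646×1134, the master spans the width; its height is 2646 / 2.590 ≈ 1021.62 px.
Resizing to 2216 px wide multiplies everything by 0.8375: 1021.62 → 855.60 px.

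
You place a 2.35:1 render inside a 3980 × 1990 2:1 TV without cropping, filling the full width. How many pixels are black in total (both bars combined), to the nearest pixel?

1179604 pixels

Content height = 3980 / 2.350 ≈ 1693.6170 px.
Black = 1990 − 1693.6170 = 296.3830 px.
Bar area = 296.3830 × 3980 ≈ 1179604 px.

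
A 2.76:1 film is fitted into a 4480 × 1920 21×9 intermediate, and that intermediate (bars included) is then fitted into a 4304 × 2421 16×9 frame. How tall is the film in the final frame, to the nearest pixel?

1559 px

2.76:1 in 4480×1920: fills the width, so the film is 4480.00 × 1623.19.
Second fit — the 21×9 canvas into 4304×2421 spans the width: 4304.00 × 1844.57 (×0.9607 from 4480×1920).
So the film's height is 1623.19 × 0.9607 ≈ 1559.42.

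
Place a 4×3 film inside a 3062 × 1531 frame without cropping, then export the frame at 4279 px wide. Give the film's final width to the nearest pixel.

2853 px

In the 3062×1531 frame the film fills the height: width = 1531 × 4/3 ≈ 2041.33 px.
Resizing to 4279 px wide multiplies everything by 1.3975: 2041.33 → 2852.67 px.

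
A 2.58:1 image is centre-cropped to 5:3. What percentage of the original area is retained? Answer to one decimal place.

Going from 2.58:1 to 5:3 means cutting width while keeping height.
(1.667)/(2.580) ≈ 0.646 of the area survives.

64.6%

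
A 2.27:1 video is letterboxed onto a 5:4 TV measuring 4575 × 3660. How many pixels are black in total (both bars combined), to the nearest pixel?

7523960 pixels

2.27:1 is wider than 5:4, so it spans the full width.
The video is 4575 / 2.270 ≈ 2015.4185 px tall.
Leftover height: 3660 − 2015.4185 = 1644.5815 px.
Bar area = 1644.5815 × 4575 ≈ 7523960 px.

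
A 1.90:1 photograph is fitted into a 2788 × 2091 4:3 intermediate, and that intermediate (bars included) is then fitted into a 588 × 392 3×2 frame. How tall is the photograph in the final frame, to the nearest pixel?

First fit — 1.90:1 into 2788×2091 spans the width: 2788.00 × 1467.37.
Second fit — the 4:3 canvas into 588×392 spans the height: 522.67 × 392.00 (×0.1875 from 2788×2091).
The photograph scales with it: height 1467.37 × 0.1875 ≈ 275.09.

275 px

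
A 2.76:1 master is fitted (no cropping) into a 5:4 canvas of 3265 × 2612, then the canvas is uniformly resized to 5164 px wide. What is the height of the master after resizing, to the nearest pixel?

At 3265×2612 the master is width-limited, so height = 3265 / 2.760 ≈ 1182.97 px.
Scaling 3265 → 5164 is ×1.5816, so the height becomes 1182.97 × 1.5816 ≈ 1871.01 px.

1871 px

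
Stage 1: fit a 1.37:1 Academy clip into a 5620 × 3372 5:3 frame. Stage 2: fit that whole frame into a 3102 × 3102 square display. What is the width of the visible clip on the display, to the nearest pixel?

First fit — 1.37:1 Academy into 5620×3372 spans the height: 4619.64 × 3372.00.
Second fit — the 5:3 canvas into 3102×3102 spans the width: 3102.00 × 1861.20 (×0.5520 from 5620×3372).
The clip scales with it: width 4619.64 × 0.5520 ≈ 2549.84.

2550 px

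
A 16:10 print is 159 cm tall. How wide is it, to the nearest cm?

254 cm

Width = 159 / 10 × 16 = 254.40.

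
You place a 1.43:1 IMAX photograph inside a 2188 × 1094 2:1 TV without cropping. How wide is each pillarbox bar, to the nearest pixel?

312 px

1.43:1 IMAX is narrower than 2:1, so it spans the full height.
That makes the image 1564.42 px wide (1094 × 1.430).
Black = 2188 − 1564.42 = 623.58 px, or 311.79 per bar.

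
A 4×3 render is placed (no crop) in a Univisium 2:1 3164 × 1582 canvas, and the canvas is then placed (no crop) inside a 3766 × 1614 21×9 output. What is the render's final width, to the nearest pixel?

2152 px

4×3 in 3164×1582: fills the height, so the render is 2109.33 × 1582.00.
Second fit — the Univisium 2:1 canvas into 3766×1614 spans the height: 3228.00 × 1614.00 (×1.0202 from 3164×1582).
Applying the same ×1.0202: 2109.33 → 2152.00.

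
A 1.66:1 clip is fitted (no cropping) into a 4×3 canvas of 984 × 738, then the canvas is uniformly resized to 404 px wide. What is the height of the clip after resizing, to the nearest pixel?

243 px

Fitted into 984×738, the clip spans the width; its height is 984 / 1.660 ≈ 592.77 px.
Resizing to 404 px wide multiplies everything by 0.4106: 592.77 → 243.37 px.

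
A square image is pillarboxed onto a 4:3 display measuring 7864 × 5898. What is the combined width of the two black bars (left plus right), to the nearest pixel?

1966 px

Since 1.000 < 1.333, the image is height-limited.
That makes the image 5898.00 px wide (5898 × 1/1).
Leftover width: 7864 − 5898.00 = 1966.00 px.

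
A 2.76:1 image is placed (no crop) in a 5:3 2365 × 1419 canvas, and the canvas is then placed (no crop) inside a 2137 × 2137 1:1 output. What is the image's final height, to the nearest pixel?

First fit — 2.76:1 into 2365×1419 spans the width: 2365.00 × 856.88.
Second fit — the 5:3 canvas into 2137×2137 spans the width: 2137.00 × 1282.20 (×0.9036 from 2365×1419).
The image scales with it: height 856.88 × 0.9036 ≈ 774.28.

774 px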